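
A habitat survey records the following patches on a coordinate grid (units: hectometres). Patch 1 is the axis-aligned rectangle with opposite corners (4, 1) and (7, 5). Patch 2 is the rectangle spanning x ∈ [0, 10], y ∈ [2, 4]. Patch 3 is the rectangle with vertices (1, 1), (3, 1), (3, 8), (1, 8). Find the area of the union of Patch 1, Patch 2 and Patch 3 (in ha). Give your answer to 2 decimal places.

By inclusion–exclusion:
Individual areas: |Patch 1| = 12, |Patch 2| = 20, |Patch 3| = 14.
|Patch 1∩Patch 2|: x∈[4,7], y∈[2,4] → 3·2 = 6.
|Patch 1∩Patch 3| = 0 (no overlap).
|Patch 2∩Patch 3|: x∈[1,3], y∈[2,4] → 2·2 = 4.
|Patch 1∩Patch 2∩Patch 3| = 0.
|Patch 1 ∪ Patch 2 ∪ Patch 3| = 46 − 10 + 0 = 36.00.

36.00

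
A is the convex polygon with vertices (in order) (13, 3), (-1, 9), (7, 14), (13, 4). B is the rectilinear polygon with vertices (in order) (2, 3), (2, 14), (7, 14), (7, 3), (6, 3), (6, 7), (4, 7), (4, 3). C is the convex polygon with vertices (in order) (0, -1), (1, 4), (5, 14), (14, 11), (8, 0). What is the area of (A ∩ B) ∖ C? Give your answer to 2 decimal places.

|A ∩ B| = 27.8304.
|(A ∩ B) ∩ C| = 22.746.
|(A ∩ B) ∖ C| = 27.8304 − 22.746 = 5.08.

5.08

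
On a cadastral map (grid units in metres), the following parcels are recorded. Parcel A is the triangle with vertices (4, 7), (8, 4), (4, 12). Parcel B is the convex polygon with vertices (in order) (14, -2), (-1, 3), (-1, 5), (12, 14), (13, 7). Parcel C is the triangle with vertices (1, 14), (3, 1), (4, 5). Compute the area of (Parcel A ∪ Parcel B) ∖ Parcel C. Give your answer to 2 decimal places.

|Parcel A ∪ Parcel B| = 131.3253.
|(Parcel A ∪ Parcel B) ∩ Parcel C| = 6.591.
|(Parcel A ∪ Parcel B) ∖ Parcel C| = 131.3253 − 6.591 = 124.73.

124.73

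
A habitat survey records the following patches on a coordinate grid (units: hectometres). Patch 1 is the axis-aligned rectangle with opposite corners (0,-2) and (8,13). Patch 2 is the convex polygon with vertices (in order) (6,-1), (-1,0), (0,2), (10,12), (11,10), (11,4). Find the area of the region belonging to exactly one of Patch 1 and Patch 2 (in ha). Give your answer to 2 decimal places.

|Patch 1| = 120, |Patch 2| = 78, |Patch 1∩Patch 2| = 51.4286.
|Patch 1 △ Patch 2| = |Patch 1| + |Patch 2| − 2·|Patch 1∩Patch 2| = 120 + 78 − 102.8571 = 95.14.

95.14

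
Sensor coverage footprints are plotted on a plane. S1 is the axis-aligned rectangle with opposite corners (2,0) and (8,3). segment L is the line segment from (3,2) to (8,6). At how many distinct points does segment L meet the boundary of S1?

The segment meets the boundary at (4.25,3).

1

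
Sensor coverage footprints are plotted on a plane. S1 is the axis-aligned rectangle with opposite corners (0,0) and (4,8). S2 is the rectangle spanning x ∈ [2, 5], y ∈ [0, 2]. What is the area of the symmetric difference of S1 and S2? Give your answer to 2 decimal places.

|S1∩S2|: x∈[2,4], y∈[0,2] → 2·2 = 4.
|S1 △ S2| = |S1| + |S2| − 2·|S1∩S2| = 32 + 6 − 8 = 30.00.

30.00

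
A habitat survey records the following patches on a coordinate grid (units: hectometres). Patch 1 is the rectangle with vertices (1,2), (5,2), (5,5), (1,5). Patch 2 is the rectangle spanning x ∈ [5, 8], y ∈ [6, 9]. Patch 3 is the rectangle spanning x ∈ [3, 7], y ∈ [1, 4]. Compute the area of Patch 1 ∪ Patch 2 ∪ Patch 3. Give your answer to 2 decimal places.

By inclusion–exclusion:
Individual areas: |Patch 1| = 12, |Patch 2| = 9, |Patch 3| = 12.
|Patch 1∩Patch 2| = 0 (no overlap).
|Patch 1∩Patch 3|: x∈[3,5], y∈[2,4] → 2·2 = 4.
|Patch 2∩Patch 3| = 0 (no overlap).
|Patch 1∩Patch 2∩Patch 3| = 0.
|Patch 1 ∪ Patch 2 ∪ Patch 3| = 33 − 4 + 0 = 29.00.

29.00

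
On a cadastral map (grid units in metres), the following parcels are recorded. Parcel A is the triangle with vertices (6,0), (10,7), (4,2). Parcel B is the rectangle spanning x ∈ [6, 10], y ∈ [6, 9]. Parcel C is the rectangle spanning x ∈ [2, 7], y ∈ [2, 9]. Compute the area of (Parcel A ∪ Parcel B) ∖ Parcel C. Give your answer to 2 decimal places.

15.94

|Parcel A ∪ Parcel B| = 22.6857.
|(Parcel A ∪ Parcel B) ∩ Parcel C| = 6.75.
|(Parcel A ∪ Parcel B) ∖ Parcel C| = 22.6857 − 6.75 = 15.94.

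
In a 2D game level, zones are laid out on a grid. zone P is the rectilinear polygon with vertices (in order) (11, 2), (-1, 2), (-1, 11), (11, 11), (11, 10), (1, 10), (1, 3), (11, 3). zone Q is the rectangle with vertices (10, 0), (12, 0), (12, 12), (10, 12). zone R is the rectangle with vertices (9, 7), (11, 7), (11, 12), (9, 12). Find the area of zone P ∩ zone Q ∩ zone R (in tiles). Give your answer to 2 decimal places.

1.00

The intersection is the polygon with vertices (11,10), (10,10), (10,11), (11,11).
By the shoelace formula its area is 1.00.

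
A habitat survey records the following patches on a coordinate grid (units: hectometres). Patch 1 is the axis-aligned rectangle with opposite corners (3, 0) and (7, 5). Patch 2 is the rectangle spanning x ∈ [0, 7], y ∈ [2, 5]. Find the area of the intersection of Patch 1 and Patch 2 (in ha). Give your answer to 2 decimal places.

|Patch 1∩Patch 2|: x∈[3,7], y∈[2,5] → 4·3 = 12.

12.00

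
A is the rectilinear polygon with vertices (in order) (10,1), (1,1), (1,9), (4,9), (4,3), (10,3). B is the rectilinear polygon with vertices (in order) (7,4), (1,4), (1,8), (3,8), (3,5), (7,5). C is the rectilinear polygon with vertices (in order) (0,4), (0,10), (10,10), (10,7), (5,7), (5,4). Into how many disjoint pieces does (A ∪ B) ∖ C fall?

(A ∪ B) ∖ C splits into 2 disjoint pieces (area 21, area 2).

2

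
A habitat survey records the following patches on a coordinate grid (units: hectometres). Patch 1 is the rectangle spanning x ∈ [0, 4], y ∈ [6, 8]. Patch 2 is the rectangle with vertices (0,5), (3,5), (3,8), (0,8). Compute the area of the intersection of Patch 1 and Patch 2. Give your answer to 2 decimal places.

6.00

|Patch 1∩Patch 2|: x∈[0,3], y∈[6,8] → 3·2 = 6.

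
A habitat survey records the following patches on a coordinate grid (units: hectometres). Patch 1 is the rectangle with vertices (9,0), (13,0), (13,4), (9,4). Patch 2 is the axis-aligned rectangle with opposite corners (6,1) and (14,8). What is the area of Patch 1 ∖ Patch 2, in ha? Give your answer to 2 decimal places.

|Patch 1∩Patch 2|: x∈[9,13], y∈[1,4] → 4·3 = 12.
|Patch 1| = 16.
|Patch 1 ∖ Patch 2| = |Patch 1| − |Patch 1∩Patch 2| = 16 − 12 = 4.00.

4.00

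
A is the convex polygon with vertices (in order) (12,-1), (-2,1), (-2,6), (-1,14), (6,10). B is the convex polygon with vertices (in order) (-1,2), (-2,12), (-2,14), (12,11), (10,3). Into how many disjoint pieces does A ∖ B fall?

A ∖ B splits into 2 disjoint pieces (area 35.1378, area 0.0671).

2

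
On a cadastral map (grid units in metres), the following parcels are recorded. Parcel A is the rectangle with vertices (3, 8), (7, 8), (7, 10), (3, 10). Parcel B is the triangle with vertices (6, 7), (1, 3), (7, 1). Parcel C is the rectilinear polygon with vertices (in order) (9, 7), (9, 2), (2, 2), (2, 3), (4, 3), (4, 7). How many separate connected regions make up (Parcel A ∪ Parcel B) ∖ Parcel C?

(Parcel A ∪ Parcel B) ∖ Parcel C splits into 3 disjoint pieces (area 8, area 3.7667, area 1.4167).

3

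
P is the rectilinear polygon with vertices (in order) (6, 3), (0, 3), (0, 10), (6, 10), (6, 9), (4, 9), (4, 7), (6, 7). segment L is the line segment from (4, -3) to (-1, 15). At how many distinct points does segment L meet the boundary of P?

2

The segment meets the boundary at (0.389,10), (2.333,3).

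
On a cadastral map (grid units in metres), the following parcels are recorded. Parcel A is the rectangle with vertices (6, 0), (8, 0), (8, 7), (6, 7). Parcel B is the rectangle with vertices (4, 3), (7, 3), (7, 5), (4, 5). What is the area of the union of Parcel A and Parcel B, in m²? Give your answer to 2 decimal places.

By inclusion–exclusion:
Individual areas: |Parcel A| = 14, |Parcel B| = 6.
|Parcel A∩Parcel B|: x∈[6,7], y∈[3,5] → 1·2 = 2.
|Parcel A ∪ Parcel B| = 20 − 2 = 18.00.

18.00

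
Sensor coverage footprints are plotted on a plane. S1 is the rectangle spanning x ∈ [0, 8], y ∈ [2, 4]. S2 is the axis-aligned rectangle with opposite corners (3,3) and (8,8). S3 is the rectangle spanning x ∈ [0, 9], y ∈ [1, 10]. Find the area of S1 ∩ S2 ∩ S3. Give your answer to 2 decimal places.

5.00

The intersection is the polygon with vertices (3,3), (3,4), (8,4), (8,3).
By the shoelace formula its area is 5.00.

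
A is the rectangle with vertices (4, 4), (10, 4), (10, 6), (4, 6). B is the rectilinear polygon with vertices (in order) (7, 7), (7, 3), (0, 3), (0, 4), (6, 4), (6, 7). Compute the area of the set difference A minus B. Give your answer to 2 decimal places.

|A| = 12, |A∩B| = 2.
|A ∖ B| = |A| − |A∩B| = 12 − 2 = 10.00.

10.00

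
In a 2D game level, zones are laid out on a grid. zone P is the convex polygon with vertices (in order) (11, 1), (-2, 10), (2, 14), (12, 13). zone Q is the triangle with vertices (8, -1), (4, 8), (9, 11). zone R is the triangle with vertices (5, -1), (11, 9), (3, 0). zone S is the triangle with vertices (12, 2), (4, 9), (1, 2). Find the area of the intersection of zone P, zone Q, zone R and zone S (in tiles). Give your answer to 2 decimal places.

2.03

The intersection is the polygon with vertices (7.609,3.348), (6.598,4.048), (7.938,5.555), (8.505,5.058), (8.484,4.806).
By the shoelace formula its area is 2.03.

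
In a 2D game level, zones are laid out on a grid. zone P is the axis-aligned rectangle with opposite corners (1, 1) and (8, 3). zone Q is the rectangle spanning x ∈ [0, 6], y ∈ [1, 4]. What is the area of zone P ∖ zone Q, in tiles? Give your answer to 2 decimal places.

|zone P∩zone Q|: x∈[1,6], y∈[1,3] → 5·2 = 10.
|zone P| = 14.
|zone P ∖ zone Q| = |zone P| − |zone P∩zone Q| = 14 − 10 = 4.00.

4.00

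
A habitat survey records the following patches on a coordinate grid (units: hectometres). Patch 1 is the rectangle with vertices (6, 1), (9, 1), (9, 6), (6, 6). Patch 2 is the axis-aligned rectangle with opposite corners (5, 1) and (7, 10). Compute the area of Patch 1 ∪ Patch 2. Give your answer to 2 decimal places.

By inclusion–exclusion:
Individual areas: |Patch 1| = 15, |Patch 2| = 18.
|Patch 1∩Patch 2|: x∈[6,7], y∈[1,6] → 1·5 = 5.
|Patch 1 ∪ Patch 2| = 33 − 5 = 28.00.

28.00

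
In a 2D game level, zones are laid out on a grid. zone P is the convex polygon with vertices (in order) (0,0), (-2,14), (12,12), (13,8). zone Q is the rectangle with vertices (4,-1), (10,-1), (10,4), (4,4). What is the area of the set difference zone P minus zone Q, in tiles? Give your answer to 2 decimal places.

124.08

|zone P| = 126, |zone P∩zone Q| = 1.9231.
|zone P ∖ zone Q| = |zone P| − |zone P∩zone Q| = 126 − 1.9231 = 124.08.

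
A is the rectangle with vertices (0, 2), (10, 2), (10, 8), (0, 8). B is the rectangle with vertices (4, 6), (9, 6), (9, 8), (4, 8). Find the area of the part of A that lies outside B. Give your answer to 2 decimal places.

|A∩B|: x∈[4,9], y∈[6,8] → 5·2 = 10.
|A| = 60.
|A ∖ B| = |A| − |A∩B| = 60 − 10 = 50.00.

50.00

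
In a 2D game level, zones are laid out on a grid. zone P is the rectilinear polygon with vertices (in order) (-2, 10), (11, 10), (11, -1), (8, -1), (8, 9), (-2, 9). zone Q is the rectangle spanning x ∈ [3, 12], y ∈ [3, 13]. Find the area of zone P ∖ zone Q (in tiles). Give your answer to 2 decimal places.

17.00

|zone P| = 43, |zone P∩zone Q| = 26.
|zone P ∖ zone Q| = |zone P| − |zone P∩zone Q| = 43 − 26 = 17.00.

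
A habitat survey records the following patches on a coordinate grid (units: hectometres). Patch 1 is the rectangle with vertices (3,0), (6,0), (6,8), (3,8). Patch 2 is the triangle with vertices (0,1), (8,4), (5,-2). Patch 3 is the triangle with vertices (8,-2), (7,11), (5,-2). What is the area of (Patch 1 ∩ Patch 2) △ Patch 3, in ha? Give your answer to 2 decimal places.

|Patch 1 ∩ Patch 2| = 8.0625.
|(Patch 1 ∩ Patch 2) ∩ Patch 3| = 1.4301.
|(Patch 1 ∩ Patch 2) △ Patch 3| = 8.0625 + 19.5 − 2.8603 = 24.70.

24.70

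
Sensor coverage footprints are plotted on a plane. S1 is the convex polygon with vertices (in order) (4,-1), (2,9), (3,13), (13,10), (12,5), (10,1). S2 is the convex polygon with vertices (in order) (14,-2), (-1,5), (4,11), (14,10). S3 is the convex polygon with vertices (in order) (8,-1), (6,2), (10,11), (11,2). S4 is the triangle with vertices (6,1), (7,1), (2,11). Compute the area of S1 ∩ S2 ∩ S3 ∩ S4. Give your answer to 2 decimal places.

The intersection is the polygon with vertices (6.258,1.613), (6,2), (6.235,2.529), (6.826,1.348).
By the shoelace formula its area is 0.37.

0.37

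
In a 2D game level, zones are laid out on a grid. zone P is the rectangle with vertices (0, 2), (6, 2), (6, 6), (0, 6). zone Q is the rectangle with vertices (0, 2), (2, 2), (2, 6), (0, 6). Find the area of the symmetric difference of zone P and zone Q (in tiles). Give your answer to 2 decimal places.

16.00

|zone P∩zone Q|: x∈[0,2], y∈[2,6] → 2·4 = 8.
|zone P △ zone Q| = |zone P| + |zone Q| − 2·|zone P∩zone Q| = 24 + 8 − 16 = 16.00.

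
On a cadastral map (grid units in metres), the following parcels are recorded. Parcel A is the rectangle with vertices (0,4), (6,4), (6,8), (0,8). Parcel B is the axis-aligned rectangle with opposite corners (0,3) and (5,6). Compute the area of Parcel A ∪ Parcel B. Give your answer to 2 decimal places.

By inclusion–exclusion:
Individual areas: |Parcel A| = 24, |Parcel B| = 15.
|Parcel A∩Parcel B|: x∈[0,5], y∈[4,6] → 5·2 = 10.
|Parcel A ∪ Parcel B| = 39 − 10 = 29.00.

29.00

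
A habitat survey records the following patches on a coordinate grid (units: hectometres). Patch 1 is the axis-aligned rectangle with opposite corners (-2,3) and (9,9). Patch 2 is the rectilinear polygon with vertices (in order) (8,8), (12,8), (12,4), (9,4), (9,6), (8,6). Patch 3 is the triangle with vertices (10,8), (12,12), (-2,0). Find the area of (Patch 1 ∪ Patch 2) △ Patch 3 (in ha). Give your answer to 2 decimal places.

|Patch 1 ∪ Patch 2| = 78.
|(Patch 1 ∪ Patch 2) ∩ Patch 3| = 10.25.
|(Patch 1 ∪ Patch 2) △ Patch 3| = 78 + 16 − 20.5 = 73.50.

73.50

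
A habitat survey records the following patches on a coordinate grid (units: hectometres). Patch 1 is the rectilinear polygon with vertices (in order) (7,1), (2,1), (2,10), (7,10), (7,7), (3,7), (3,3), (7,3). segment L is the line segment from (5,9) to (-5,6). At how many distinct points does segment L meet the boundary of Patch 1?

The segment meets the boundary at (2,8.1).

1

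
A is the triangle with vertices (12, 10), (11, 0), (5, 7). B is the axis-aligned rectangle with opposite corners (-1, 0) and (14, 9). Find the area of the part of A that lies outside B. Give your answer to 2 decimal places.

1.12

|A| = 33.5, |A∩B| = 32.3833.
|A ∖ B| = |A| − |A∩B| = 33.5 − 32.3833 = 1.12.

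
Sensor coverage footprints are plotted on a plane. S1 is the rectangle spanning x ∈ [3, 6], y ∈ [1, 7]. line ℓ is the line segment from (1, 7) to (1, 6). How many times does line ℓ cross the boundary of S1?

0

The segment lies entirely outside S1 and never meets its boundary.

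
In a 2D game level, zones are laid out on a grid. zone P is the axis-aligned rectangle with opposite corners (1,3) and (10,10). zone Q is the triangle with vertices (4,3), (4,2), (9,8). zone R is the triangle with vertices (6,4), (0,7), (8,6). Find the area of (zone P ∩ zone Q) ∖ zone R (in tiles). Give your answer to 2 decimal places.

|zone P ∩ zone Q| = 2.0833.
|(zone P ∩ zone Q) ∩ zone R| = 0.8833.
|(zone P ∩ zone Q) ∖ zone R| = 2.0833 − 0.8833 = 1.20.

1.20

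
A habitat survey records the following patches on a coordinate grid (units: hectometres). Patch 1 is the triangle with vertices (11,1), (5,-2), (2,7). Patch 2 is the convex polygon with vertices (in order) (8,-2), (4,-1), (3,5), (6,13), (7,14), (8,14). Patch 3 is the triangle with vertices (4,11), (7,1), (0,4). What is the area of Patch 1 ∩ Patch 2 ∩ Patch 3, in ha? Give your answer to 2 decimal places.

10.48

The intersection is the polygon with vertices (3.333,3), (3,5), (3.4,6.067), (6,4.333), (7,1), (3.5,2.5).
By the shoelace formula its area is 10.48.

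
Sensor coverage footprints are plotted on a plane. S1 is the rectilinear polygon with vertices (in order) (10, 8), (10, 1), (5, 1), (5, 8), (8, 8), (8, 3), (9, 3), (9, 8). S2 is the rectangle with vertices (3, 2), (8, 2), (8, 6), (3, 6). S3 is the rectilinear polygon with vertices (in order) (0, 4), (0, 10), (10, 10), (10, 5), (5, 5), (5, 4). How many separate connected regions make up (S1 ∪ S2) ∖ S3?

(S1 ∪ S2) ∖ S3 is a single connected region.

1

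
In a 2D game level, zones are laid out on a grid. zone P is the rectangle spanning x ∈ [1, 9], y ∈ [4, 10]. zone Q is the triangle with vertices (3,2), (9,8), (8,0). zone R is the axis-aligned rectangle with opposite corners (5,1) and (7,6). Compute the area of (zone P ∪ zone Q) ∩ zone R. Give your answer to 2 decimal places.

The region (zone P ∪ zone Q) ∩ zone R is the polygon with vertices (5,1.2), (5,4), (5,6), (7,6), (7,1), (5.5,1).
By the shoelace formula its area is 9.95.

9.95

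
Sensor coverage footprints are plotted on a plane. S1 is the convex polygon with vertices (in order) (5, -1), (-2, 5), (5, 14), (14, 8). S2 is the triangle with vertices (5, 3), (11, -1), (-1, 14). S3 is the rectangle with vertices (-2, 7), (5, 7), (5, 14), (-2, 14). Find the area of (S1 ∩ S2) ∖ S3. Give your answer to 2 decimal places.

|S1 ∩ S2| = 16.0054.
|(S1 ∩ S2) ∩ S3| = 4.0418.
|(S1 ∩ S2) ∖ S3| = 16.0054 − 4.0418 = 11.96.

11.96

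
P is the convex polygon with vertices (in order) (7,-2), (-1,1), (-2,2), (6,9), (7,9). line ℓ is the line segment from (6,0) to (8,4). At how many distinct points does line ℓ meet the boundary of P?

1

The segment meets the boundary at (7,2).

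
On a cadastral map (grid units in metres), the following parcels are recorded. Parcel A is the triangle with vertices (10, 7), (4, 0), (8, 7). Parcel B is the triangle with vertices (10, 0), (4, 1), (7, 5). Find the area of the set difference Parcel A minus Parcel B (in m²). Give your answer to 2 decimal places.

|Parcel A| = 7, |Parcel A∩Parcel B| = 2.8329.
|Parcel A ∖ Parcel B| = |Parcel A| − |Parcel A∩Parcel B| = 7 − 2.8329 = 4.17.

4.17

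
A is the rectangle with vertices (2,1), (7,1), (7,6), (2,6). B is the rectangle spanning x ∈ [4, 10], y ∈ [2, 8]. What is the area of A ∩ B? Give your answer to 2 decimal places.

|A∩B|: x∈[4,7], y∈[2,6] → 3·4 = 12.

12.00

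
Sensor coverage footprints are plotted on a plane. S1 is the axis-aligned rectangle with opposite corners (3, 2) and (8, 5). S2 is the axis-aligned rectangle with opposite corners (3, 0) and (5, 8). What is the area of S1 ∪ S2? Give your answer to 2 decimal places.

25.00

By inclusion–exclusion:
Individual areas: |S1| = 15, |S2| = 16.
|S1∩S2|: x∈[3,5], y∈[2,5] → 2·3 = 6.
|S1 ∪ S2| = 31 − 6 = 25.00.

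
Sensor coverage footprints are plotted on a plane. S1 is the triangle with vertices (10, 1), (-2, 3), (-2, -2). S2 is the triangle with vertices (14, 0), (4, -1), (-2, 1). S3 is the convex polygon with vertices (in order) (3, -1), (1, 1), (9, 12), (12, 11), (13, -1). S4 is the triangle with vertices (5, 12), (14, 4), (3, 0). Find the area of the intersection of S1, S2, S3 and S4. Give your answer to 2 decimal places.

0.52

The intersection is the polygon with vertices (4.613,0.587), (3,0), (3.113,0.68).
By the shoelace formula its area is 0.52.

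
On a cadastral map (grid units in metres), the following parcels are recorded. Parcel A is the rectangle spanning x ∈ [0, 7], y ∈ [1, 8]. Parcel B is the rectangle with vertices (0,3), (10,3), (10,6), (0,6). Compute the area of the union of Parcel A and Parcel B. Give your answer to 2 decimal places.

By inclusion–exclusion:
Individual areas: |Parcel A| = 49, |Parcel B| = 30.
|Parcel A∩Parcel B|: x∈[0,7], y∈[3,6] → 7·3 = 21.
|Parcel A ∪ Parcel B| = 79 − 21 = 58.00.

58.00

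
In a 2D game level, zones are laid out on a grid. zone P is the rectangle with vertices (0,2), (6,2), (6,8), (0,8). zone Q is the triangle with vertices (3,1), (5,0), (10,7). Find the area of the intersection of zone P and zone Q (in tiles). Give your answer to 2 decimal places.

1.44

The intersection is the polygon with vertices (6,2), (4.167,2), (6,3.571).
By the shoelace formula its area is 1.44.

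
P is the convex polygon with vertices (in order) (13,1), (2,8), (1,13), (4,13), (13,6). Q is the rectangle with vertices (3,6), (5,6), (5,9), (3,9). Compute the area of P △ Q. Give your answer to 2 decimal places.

|P| = 64.5, |Q| = 6, |P∩Q| = 4.5455.
|P △ Q| = |P| + |Q| − 2·|P∩Q| = 64.5 + 6 − 9.0909 = 61.41.

61.41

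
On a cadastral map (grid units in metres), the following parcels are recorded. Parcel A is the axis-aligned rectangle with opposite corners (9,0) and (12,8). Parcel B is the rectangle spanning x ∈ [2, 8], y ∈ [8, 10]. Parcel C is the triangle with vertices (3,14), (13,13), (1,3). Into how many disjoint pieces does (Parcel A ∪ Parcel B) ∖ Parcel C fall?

(Parcel A ∪ Parcel B) ∖ Parcel C splits into 3 disjoint pieces (area 24, area 0.4167, area 0.2045).

3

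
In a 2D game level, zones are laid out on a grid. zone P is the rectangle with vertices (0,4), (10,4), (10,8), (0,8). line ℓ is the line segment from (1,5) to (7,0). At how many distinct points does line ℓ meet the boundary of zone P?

1

The segment meets the boundary at (2.2,4).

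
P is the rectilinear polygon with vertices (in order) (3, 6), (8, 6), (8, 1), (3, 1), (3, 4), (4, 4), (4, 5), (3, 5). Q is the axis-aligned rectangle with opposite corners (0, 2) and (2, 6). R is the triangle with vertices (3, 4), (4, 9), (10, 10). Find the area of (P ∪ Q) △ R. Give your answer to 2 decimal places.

|P ∪ Q| = 32.
|(P ∪ Q) ∩ R| = 1.4619.
|(P ∪ Q) △ R| = 32 + 14.5 − 2.9238 = 43.58.

43.58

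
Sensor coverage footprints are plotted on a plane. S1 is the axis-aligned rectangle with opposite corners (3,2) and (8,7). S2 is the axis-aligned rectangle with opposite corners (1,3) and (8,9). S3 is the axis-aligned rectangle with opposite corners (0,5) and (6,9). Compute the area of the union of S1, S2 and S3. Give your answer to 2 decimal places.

By inclusion–exclusion:
Individual areas: |S1| = 25, |S2| = 42, |S3| = 24.
|S1∩S2|: x∈[3,8], y∈[3,7] → 5·4 = 20.
|S1∩S3|: x∈[3,6], y∈[5,7] → 3·2 = 6.
|S2∩S3|: x∈[1,6], y∈[5,9] → 5·4 = 20.
|S1∩S2∩S3| = 6.
|S1 ∪ S2 ∪ S3| = 91 − 46 + 6 = 51.00.

51.00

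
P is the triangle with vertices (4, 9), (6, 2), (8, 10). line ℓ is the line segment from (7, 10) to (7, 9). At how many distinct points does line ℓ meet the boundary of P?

1

The segment meets the boundary at (7,9.75).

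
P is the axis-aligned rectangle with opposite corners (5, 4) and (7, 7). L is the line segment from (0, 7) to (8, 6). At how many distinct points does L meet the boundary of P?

The segment meets the boundary at (7,6.125), (5,6.375).

2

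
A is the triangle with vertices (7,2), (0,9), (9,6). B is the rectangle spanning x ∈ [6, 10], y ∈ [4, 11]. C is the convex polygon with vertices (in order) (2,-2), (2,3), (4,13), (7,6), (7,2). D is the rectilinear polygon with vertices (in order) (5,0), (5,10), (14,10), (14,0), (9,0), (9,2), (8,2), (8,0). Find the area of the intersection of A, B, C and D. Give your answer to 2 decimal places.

The intersection is the polygon with vertices (6,7), (6.667,6.778), (7,6), (7,4), (6,4).
By the shoelace formula its area is 2.72.

2.72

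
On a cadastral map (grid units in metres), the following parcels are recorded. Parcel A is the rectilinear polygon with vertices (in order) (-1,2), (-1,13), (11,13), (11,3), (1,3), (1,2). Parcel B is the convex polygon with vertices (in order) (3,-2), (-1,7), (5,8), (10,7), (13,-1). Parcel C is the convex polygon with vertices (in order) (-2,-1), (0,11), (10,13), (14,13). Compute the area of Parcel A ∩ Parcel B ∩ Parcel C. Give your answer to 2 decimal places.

24.66

The intersection is the polygon with vertices (1,3), (1,2.5), (-0.758,6.455), (-0.657,7.057), (5,8), (7.674,7.465), (2.571,3).
By the shoelace formula its area is 24.66.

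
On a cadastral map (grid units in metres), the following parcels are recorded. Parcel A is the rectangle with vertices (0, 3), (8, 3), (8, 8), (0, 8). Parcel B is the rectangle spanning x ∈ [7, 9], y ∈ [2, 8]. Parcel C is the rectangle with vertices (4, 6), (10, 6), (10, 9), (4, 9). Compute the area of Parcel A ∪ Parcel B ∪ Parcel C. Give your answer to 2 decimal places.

By inclusion–exclusion:
Individual areas: |Parcel A| = 40, |Parcel B| = 12, |Parcel C| = 18.
|Parcel A∩Parcel B|: x∈[7,8], y∈[3,8] → 1·5 = 5.
|Parcel A∩Parcel C|: x∈[4,8], y∈[6,8] → 4·2 = 8.
|Parcel B∩Parcel C|: x∈[7,9], y∈[6,8] → 2·2 = 4.
|Parcel A∩Parcel B∩Parcel C| = 2.
|Parcel A ∪ Parcel B ∪ Parcel C| = 70 − 17 + 2 = 55.00.

55.00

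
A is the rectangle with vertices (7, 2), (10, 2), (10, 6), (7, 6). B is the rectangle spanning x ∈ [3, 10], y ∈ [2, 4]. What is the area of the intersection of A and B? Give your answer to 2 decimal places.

|A∩B|: x∈[7,10], y∈[2,4] → 3·2 = 6.

6.00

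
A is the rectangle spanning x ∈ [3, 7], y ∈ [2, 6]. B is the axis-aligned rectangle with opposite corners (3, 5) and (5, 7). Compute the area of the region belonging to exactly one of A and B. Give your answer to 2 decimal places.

|A∩B|: x∈[3,5], y∈[5,6] → 2·1 = 2.
|A △ B| = |A| + |B| − 2·|A∩B| = 16 + 4 − 4 = 16.00.

16.00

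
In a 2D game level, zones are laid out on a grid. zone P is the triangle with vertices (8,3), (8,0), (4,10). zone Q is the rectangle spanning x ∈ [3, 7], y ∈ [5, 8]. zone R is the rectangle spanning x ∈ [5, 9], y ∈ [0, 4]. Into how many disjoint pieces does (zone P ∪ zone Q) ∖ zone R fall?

(zone P ∪ zone Q) ∖ zone R is a single connected region.

1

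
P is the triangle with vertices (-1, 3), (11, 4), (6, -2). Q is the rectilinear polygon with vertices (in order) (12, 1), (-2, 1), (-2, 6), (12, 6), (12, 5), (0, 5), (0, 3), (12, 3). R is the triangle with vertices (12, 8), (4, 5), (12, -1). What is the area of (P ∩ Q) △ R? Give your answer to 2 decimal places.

|P ∩ Q| = 17.9083.
|(P ∩ Q) ∩ R| = 2.8269.
|(P ∩ Q) △ R| = 17.9083 + 36 − 5.6538 = 48.25.

48.25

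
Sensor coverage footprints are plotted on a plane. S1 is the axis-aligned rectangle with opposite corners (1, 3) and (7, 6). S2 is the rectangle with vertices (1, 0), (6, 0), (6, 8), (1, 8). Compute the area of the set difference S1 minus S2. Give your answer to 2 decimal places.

|S1∩S2|: x∈[1,6], y∈[3,6] → 5·3 = 15.
|S1| = 18.
|S1 ∖ S2| = |S1| − |S1∩S2| = 18 − 15 = 3.00.

3.00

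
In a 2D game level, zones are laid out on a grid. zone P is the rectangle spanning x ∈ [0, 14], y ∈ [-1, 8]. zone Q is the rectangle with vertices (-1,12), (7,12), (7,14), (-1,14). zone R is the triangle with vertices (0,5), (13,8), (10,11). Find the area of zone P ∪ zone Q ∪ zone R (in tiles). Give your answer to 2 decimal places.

By inclusion–exclusion:
Individual areas: |zone P| = 126, |zone Q| = 16, |zone R| = 24.
|zone P∩zone Q| = 0 (no overlap).
|zone P∩zone R| = 12.
|zone Q∩zone R| = 0.
|zone P∩zone Q∩zone R| = 0.
|zone P ∪ zone Q ∪ zone R| = 166 − 12 + 0 = 154.00.

154.00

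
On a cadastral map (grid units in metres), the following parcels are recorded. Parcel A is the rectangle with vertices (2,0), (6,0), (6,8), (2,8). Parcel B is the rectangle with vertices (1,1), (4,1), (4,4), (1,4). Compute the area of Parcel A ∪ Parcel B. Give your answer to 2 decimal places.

35.00

By inclusion–exclusion:
Individual areas: |Parcel A| = 32, |Parcel B| = 9.
|Parcel A∩Parcel B|: x∈[2,4], y∈[1,4] → 2·3 = 6.
|Parcel A ∪ Parcel B| = 41 − 6 = 35.00.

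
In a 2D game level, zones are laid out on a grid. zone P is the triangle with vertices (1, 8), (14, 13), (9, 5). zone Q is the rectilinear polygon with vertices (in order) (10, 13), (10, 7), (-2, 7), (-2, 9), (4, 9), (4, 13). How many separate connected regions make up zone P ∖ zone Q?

2

zone P ∖ zone Q splits into 2 disjoint pieces (area 0.0308, area 16.2564).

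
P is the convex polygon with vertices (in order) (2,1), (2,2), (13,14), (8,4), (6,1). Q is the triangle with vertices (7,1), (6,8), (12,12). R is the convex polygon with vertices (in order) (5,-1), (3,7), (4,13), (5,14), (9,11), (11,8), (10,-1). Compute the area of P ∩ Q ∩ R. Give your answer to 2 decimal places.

The intersection is the polygon with vertices (8,4), (6.824,2.235), (6.202,6.584), (9.526,10.21), (10.429,8.857).
By the shoelace formula its area is 14.50.

14.50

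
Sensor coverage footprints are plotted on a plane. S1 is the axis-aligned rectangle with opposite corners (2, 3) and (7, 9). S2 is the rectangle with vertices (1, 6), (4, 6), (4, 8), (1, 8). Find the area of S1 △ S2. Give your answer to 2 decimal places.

28.00

|S1∩S2|: x∈[2,4], y∈[6,8] → 2·2 = 4.
|S1 △ S2| = |S1| + |S2| − 2·|S1∩S2| = 30 + 6 − 8 = 28.00.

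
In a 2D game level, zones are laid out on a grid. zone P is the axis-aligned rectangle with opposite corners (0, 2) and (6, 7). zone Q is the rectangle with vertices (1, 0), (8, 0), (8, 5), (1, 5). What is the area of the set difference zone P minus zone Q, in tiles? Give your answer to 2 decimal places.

15.00

|zone P∩zone Q|: x∈[1,6], y∈[2,5] → 5·3 = 15.
|zone P| = 30.
|zone P ∖ zone Q| = |zone P| − |zone P∩zone Q| = 30 − 15 = 15.00.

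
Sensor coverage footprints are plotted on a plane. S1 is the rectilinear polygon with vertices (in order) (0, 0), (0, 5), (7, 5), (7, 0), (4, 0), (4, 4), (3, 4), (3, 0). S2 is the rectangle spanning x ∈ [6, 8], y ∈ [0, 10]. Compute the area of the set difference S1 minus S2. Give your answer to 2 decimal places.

26.00

|S1| = 31, |S1∩S2| = 5.
|S1 ∖ S2| = |S1| − |S1∩S2| = 31 − 5 = 26.00.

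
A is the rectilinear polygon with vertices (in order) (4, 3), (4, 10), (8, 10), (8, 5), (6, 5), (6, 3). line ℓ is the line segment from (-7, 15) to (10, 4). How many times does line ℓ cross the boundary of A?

2

The segment meets the boundary at (8,5.294), (4,7.882).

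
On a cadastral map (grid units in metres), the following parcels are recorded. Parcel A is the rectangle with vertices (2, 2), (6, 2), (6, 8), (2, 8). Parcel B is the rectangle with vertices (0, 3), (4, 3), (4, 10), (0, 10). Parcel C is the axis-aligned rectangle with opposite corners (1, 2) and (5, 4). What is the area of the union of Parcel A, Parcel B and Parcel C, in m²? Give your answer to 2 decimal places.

By inclusion–exclusion:
Individual areas: |Parcel A| = 24, |Parcel B| = 28, |Parcel C| = 8.
|Parcel A∩Parcel B|: x∈[2,4], y∈[3,8] → 2·5 = 10.
|Parcel A∩Parcel C|: x∈[2,5], y∈[2,4] → 3·2 = 6.
|Parcel B∩Parcel C|: x∈[1,4], y∈[3,4] → 3·1 = 3.
|Parcel A∩Parcel B∩Parcel C| = 2.
|Parcel A ∪ Parcel B ∪ Parcel C| = 60 − 19 + 2 = 43.00.

43.00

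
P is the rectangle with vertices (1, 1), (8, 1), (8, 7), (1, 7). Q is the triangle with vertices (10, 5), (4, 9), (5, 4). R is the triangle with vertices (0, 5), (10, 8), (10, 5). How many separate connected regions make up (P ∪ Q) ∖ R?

2

(P ∪ Q) ∖ R splits into 2 disjoint pieces (area 28.4, area 7.4052).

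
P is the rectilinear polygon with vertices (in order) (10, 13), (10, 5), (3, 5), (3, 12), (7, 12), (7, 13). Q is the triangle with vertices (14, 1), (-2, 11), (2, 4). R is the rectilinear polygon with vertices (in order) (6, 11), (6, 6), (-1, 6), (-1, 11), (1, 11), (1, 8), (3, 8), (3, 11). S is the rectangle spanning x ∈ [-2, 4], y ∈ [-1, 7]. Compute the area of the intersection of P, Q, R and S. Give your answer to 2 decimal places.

1.00

The intersection is the polygon with vertices (3,6), (3,7), (4,7), (4,6).
By the shoelace formula its area is 1.00.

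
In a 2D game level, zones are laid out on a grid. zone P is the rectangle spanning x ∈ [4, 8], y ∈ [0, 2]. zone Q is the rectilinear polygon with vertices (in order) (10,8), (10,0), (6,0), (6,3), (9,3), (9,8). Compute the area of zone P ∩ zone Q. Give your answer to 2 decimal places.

The intersection is the polygon with vertices (8,2), (8,0), (6,0), (6,2).
By the shoelace formula its area is 4.00.

4.00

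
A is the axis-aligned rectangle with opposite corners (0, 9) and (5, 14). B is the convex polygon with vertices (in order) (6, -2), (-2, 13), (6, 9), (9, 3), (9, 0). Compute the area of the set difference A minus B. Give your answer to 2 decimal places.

16.27

|A| = 25, |A∩B| = 8.7333.
|A ∖ B| = |A| − |A∩B| = 25 − 8.7333 = 16.27.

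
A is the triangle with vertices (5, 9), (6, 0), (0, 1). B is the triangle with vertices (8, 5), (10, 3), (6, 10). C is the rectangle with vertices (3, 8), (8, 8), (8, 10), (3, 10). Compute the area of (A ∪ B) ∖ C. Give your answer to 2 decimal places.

28.79

|A ∪ B| = 29.5.
|(A ∪ B) ∩ C| = 0.7109.
|(A ∪ B) ∖ C| = 29.5 − 0.7109 = 28.79.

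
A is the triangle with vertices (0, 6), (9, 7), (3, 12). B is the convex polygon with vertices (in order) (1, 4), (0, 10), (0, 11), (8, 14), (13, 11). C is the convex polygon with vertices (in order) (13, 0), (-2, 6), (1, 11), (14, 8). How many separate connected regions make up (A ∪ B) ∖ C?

2

(A ∪ B) ∖ C splits into 2 disjoint pieces (area 32.2099, area 0.3826).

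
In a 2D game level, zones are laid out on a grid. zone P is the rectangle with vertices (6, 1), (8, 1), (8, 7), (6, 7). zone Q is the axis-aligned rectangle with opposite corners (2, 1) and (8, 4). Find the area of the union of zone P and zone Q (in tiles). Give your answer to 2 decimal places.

By inclusion–exclusion:
Individual areas: |zone P| = 12, |zone Q| = 18.
|zone P∩zone Q|: x∈[6,8], y∈[1,4] → 2·3 = 6.
|zone P ∪ zone Q| = 30 − 6 = 24.00.

24.00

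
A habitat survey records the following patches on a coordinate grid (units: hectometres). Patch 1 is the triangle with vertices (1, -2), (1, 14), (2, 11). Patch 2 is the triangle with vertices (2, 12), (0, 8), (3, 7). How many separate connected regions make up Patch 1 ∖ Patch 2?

Patch 1 ∖ Patch 2 splits into 2 disjoint pieces (area 3.5042, area 1.6).

2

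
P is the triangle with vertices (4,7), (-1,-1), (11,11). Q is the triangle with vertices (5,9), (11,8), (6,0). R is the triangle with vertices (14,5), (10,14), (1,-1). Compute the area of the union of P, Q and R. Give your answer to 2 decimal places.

By inclusion–exclusion:
Individual areas: |P| = 18, |Q| = 26.5, |R| = 70.5.
|P∩Q| = 4.7813.
|P∩R| = 6.3913.
|Q∩R| = 23.1491.
|P∩Q∩R| = 3.5392.
|P ∪ Q ∪ R| = 115 − 34.3217 + 3.5392 = 84.22.

84.22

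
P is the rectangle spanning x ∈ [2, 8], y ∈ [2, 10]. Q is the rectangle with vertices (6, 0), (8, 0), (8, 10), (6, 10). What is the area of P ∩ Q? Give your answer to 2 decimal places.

16.00

|P∩Q|: x∈[6,8], y∈[2,10] → 2·8 = 16.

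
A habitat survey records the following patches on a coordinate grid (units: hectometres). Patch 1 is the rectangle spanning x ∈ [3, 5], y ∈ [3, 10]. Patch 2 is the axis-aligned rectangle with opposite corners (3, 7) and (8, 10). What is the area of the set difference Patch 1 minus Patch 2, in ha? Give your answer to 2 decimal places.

|Patch 1∩Patch 2|: x∈[3,5], y∈[7,10] → 2·3 = 6.
|Patch 1| = 14.
|Patch 1 ∖ Patch 2| = |Patch 1| − |Patch 1∩Patch 2| = 14 − 6 = 8.00.

8.00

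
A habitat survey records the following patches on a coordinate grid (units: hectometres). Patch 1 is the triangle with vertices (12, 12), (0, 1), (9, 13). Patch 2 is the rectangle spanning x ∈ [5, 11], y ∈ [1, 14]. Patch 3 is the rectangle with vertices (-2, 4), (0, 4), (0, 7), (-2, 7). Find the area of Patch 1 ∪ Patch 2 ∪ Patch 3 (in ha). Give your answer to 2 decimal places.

89.83

By inclusion–exclusion:
Individual areas: |Patch 1| = 22.5, |Patch 2| = 78, |Patch 3| = 6.
|Patch 1∩Patch 2| = 16.6667.
|Patch 1∩Patch 3| = 0.
|Patch 2∩Patch 3| = 0 (no overlap).
|Patch 1∩Patch 2∩Patch 3| = 0.
|Patch 1 ∪ Patch 2 ∪ Patch 3| = 106.5 − 16.6667 + 0 = 89.83.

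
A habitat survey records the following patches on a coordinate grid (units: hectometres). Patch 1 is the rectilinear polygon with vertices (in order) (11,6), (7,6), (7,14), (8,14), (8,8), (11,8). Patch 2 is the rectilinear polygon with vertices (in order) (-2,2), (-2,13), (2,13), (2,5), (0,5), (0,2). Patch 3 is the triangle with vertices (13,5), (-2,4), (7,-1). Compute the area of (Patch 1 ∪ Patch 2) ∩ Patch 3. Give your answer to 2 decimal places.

The region (Patch 1 ∪ Patch 2) ∩ Patch 3 is the polygon with vertices (0,2.889), (-2,4), (0,4.133).
By the shoelace formula its area is 1.24.

1.24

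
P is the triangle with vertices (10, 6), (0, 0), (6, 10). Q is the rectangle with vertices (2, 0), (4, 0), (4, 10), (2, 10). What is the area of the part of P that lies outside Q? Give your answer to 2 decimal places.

25.60

|P| = 32, |P∩Q| = 6.4.
|P ∖ Q| = |P| − |P∩Q| = 32 − 6.4 = 25.60.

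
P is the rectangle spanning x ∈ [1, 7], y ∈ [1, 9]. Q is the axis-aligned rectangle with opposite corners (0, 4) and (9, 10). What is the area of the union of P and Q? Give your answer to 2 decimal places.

72.00

By inclusion–exclusion:
Individual areas: |P| = 48, |Q| = 54.
|P∩Q|: x∈[1,7], y∈[4,9] → 6·5 = 30.
|P ∪ Q| = 102 − 30 = 72.00.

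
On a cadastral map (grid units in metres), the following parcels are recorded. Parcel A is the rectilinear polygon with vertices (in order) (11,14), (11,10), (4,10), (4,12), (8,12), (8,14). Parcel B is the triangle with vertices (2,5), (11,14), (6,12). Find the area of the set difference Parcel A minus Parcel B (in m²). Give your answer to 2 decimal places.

12.66

|Parcel A| = 20, |Parcel A∩Parcel B| = 7.3429.
|Parcel A ∖ Parcel B| = |Parcel A| − |Parcel A∩Parcel B| = 20 − 7.3429 = 12.66.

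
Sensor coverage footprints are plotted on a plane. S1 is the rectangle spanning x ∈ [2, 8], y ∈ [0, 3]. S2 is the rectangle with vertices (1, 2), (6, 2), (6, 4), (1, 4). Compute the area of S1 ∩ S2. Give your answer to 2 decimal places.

4.00

|S1∩S2|: x∈[2,6], y∈[2,3] → 4·1 = 4.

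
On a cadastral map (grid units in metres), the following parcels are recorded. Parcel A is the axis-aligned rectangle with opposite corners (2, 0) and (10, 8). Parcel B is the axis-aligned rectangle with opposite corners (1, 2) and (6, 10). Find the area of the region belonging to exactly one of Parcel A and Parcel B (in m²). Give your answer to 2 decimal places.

56.00

|Parcel A∩Parcel B|: x∈[2,6], y∈[2,8] → 4·6 = 24.
|Parcel A △ Parcel B| = |Parcel A| + |Parcel B| − 2·|Parcel A∩Parcel B| = 64 + 40 − 48 = 56.00.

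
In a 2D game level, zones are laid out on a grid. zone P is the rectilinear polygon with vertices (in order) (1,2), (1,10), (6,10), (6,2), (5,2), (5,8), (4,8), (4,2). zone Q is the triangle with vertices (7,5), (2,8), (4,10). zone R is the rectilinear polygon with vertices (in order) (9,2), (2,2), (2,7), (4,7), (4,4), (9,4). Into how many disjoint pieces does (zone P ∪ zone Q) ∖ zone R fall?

(zone P ∪ zone Q) ∖ zone R is a single connected region.

1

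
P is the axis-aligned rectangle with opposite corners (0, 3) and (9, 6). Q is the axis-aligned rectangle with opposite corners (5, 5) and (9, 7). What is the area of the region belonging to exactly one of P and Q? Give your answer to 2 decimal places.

27.00

|P∩Q|: x∈[5,9], y∈[5,6] → 4·1 = 4.
|P △ Q| = |P| + |Q| − 2·|P∩Q| = 27 + 8 − 8 = 27.00.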